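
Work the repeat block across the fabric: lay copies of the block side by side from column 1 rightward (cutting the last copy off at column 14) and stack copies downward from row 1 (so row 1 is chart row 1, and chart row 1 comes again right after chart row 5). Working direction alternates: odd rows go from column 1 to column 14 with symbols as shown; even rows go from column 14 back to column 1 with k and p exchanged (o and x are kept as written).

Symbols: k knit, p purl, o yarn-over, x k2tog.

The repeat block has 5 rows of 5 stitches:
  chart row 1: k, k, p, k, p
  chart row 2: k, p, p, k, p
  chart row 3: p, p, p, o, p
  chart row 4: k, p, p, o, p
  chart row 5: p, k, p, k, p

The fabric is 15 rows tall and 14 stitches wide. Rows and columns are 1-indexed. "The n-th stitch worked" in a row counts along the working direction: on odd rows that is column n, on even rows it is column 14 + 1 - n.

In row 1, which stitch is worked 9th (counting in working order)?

Result:
k

Derivation:
For row 1: chart row = ((1-1) mod 5) + 1 = 1; this is a RS (odd) row.
Chart row 1 tiled across columns 1-14: k k p k p k k p k p k k p k
Right side: take the tiled row as-is (worked left to right from column 1).
Counting 9 along the worked row gives k.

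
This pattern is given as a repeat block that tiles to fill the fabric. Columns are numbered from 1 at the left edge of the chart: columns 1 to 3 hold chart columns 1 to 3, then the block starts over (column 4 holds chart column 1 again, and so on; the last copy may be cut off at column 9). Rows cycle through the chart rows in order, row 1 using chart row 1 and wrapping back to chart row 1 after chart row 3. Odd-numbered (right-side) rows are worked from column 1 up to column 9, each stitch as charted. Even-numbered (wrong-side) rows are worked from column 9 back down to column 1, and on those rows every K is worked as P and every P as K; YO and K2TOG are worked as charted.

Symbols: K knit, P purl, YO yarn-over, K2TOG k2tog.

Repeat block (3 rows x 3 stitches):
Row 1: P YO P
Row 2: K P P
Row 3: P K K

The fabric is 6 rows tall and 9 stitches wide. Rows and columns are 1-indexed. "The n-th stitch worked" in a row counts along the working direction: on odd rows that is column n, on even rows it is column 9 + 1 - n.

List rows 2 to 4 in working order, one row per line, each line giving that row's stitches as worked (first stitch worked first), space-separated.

Row 2: chart row 2, WS - tiled (columns 1-9): K P P K P P K P P; work from column 9 back to 1 with K<->P swapped.
Row 3: chart row 3, RS - tile across columns 1-9 and work as-is.
Row 4: chart row 1, WS - tiled (columns 1-9): P YO P P YO P P YO P; work from column 9 back to 1 with K<->P swapped.

== ROWS AS WORKED ==
K K P K K P K K P
P K K P K K P K K
K YO K K YO K K YO K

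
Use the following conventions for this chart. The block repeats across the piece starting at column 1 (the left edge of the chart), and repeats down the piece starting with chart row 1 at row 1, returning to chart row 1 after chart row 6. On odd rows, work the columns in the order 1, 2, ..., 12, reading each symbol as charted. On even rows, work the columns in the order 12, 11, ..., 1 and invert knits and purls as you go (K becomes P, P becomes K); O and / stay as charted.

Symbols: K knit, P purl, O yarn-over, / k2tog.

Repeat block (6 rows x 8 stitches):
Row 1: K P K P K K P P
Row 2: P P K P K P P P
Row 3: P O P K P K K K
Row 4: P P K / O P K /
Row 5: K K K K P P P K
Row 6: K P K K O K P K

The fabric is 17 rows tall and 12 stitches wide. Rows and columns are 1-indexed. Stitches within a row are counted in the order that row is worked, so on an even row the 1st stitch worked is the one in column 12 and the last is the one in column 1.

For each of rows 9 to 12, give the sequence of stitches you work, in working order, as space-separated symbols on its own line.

Row 9: chart row 3, RS - tile across columns 1-12 and work as-is.
Row 10: chart row 4, WS - tiled (columns 1-12): P P K / O P K / P P K /; work from column 12 back to 1 with K<->P swapped.
Row 11: chart row 5, RS - tile across columns 1-12 and work as-is.
Row 12: chart row 6, WS - tiled (columns 1-12): K P K K O K P K K P K K; work from column 12 back to 1 with K<->P swapped.

== ROWS AS WORKED ==
P O P K P K K K P O P K
/ P K K / P K O / P K K
K K K K P P P K K K K K
P P K P P K P O P P K P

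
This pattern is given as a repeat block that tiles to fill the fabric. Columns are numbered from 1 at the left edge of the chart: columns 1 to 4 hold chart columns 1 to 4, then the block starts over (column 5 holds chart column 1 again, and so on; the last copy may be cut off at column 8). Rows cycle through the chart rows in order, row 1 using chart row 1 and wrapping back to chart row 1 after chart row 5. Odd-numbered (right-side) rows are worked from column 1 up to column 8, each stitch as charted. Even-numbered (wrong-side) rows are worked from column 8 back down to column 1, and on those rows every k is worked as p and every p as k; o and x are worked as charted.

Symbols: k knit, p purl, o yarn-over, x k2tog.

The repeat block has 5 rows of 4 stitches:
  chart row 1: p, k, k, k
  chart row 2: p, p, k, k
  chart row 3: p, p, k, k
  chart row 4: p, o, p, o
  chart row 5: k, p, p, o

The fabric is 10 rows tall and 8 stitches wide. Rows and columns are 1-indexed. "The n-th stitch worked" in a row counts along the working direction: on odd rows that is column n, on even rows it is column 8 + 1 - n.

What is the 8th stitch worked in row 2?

Result:
k

Derivation:
For row 2: chart row = ((2-1) mod 5) + 1 = 2; this is a WS (even) row.
Chart row 2 tiled across columns 1-8: p p k k p p k k
WS: work from column 8 back to column 1 (reverse the tiled row), swapping k<->p (o and x unchanged).
Row 2 as worked: p p k k p p k k
Stitch 8 in working order -> k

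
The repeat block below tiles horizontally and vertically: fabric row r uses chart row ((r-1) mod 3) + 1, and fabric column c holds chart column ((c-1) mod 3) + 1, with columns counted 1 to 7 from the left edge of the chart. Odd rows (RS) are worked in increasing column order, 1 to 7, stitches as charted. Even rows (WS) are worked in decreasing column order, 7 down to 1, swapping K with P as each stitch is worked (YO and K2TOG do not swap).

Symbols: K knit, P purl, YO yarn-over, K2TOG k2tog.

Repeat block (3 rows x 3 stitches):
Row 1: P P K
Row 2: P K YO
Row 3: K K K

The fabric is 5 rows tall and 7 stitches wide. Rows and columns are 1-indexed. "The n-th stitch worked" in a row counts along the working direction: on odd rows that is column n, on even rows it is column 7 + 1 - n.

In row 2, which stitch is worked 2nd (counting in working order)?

== STITCH ==
YO

Derivation:
Row 2 uses chart row ((2-1) mod 3)+1 = 2. Row 2 is even, so WS.
Chart row 2 tiled across columns 1-7: P K YO P K YO P
Wrong side: read the tiled row from column 7 down to 1 and exchange K with P (leave YO, K2TOG).
Row 2 as worked: K YO P K YO P K
Stitch 2 in working order -> YO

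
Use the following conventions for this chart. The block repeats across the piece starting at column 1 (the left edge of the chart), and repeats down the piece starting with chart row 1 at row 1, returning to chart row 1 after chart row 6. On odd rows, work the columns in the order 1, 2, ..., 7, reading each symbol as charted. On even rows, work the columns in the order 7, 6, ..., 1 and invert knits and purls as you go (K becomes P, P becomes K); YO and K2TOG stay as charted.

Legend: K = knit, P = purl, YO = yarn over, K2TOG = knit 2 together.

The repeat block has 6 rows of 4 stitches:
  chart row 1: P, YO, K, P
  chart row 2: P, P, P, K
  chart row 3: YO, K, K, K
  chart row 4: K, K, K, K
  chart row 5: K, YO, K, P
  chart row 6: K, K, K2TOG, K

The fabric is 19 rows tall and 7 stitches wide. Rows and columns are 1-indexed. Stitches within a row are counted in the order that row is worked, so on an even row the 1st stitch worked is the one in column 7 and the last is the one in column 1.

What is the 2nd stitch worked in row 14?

Row 14: (14-1) mod 6 = 1, so use chart row 2. Even row -> WS.
Chart row 2 tiled across columns 1-7: P P P K P P P
WS: work from column 7 back to column 1 (reverse the tiled row), swapping K<->P (YO and K2TOG unchanged).
Row 14 as worked: K K K P K K K
Stitch 2 in working order -> K

Stitch:
K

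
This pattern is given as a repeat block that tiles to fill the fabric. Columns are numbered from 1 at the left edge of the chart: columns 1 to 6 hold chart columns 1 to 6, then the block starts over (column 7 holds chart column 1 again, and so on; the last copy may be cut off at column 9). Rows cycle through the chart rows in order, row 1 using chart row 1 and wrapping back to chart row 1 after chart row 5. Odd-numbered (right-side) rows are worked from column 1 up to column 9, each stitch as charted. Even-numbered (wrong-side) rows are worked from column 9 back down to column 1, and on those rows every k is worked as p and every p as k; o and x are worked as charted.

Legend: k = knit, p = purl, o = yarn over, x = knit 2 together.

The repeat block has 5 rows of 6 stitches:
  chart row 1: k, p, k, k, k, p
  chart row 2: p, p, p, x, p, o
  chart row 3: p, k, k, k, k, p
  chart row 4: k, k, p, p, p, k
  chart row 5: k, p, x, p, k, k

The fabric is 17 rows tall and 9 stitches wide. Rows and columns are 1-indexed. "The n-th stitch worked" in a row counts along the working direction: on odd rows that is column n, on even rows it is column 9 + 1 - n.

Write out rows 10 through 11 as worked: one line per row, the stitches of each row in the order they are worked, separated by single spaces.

Row 10: chart row 5, WS - tiled (columns 1-9): k p x p k k k p x; work from column 9 back to 1 with k<->p swapped.
Row 11: chart row 1, RS - tile across columns 1-9 and work as-is.

Result:
x k p p p k x k p
k p k k k p k p k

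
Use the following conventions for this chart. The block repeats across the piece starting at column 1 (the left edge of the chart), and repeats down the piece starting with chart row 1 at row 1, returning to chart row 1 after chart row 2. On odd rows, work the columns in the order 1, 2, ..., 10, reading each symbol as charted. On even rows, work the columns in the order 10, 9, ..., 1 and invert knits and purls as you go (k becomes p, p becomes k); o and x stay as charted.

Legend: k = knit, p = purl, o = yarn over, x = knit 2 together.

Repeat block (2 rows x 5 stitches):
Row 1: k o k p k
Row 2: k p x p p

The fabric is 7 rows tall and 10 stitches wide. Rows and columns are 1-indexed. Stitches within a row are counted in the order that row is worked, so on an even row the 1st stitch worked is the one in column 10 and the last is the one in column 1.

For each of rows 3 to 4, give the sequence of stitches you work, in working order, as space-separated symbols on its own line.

Rows as worked:
k o k p k k o k p k
k k x k p k k x k p

Derivation:
Row 3: chart row 1, RS - tile across columns 1-10 and work as-is.
Row 4: chart row 2, WS - tiled (columns 1-10): k p x p p k p x p p; work from column 10 back to 1 with k<->p swapped.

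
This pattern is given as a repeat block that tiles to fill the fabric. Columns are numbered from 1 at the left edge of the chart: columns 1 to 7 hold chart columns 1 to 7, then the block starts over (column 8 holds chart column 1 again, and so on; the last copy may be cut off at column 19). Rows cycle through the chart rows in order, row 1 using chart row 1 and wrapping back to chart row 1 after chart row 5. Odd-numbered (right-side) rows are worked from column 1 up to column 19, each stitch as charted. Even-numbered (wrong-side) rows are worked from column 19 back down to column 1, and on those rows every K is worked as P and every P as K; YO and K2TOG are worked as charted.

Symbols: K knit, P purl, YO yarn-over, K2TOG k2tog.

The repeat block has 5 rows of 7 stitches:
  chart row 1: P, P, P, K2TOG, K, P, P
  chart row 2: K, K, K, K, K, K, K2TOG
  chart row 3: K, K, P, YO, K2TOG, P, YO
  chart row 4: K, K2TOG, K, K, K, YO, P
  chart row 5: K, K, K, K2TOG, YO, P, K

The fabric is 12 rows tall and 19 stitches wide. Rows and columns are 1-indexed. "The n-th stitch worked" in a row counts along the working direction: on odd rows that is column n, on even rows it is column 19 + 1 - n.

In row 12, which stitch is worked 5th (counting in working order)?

Row 12 uses chart row ((12-1) mod 5)+1 = 2. Row 12 is even, so WS.
Chart row 2 tiled across columns 1-19: K K K K K K K2TOG K K K K K K K2TOG K K K K K
Wrong side: read the tiled row from column 19 down to 1 and exchange K with P (leave YO, K2TOG).
Row 12 as worked: P P P P P K2TOG P P P P P P K2TOG P P P P P P
Counting 5 along the worked row gives P.

Result:
P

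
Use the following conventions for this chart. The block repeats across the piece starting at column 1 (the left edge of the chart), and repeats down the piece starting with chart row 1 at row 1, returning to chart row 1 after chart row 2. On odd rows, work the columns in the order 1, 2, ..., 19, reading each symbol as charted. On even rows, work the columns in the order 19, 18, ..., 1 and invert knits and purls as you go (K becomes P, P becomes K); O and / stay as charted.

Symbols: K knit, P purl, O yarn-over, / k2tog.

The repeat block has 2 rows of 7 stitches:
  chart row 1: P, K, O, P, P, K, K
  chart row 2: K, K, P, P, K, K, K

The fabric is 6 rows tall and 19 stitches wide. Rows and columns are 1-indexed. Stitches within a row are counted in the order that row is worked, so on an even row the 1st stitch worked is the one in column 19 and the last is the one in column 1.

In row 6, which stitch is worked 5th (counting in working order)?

Stitch:
P

Derivation:
Row 6: (6-1) mod 2 = 1, so use chart row 2. Even row -> WS.
Chart row 2 tiled across columns 1-19: K K P P K K K K K P P K K K K K P P K
WS row: flip the tiled sequence (start at column 19) and apply K<->P; O and / stay.
Row 6 as worked: P K K P P P P P K K P P P P P K K P P
Stitch 5 in working order -> P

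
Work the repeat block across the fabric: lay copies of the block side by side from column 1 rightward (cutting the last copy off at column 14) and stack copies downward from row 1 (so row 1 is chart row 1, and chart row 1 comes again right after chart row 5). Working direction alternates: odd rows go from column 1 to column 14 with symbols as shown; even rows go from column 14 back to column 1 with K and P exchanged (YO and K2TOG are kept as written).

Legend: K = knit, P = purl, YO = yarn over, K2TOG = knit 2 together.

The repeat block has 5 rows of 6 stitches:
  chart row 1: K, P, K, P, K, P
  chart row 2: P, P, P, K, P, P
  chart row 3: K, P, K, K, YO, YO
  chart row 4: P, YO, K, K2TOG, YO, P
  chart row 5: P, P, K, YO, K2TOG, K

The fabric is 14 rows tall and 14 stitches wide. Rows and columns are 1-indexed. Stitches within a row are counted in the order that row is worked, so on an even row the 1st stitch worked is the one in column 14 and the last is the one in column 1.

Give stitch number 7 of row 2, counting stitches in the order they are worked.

Row 2 uses chart row ((2-1) mod 5)+1 = 2. Row 2 is even, so WS.
Chart row 2 tiled across columns 1-14: P P P K P P P P P K P P P P
Wrong side: read the tiled row from column 14 down to 1 and exchange K with P (leave YO, K2TOG).
Row 2 as worked: K K K K P K K K K K P K K K
The 7th stitch worked is K.

Stitch:
K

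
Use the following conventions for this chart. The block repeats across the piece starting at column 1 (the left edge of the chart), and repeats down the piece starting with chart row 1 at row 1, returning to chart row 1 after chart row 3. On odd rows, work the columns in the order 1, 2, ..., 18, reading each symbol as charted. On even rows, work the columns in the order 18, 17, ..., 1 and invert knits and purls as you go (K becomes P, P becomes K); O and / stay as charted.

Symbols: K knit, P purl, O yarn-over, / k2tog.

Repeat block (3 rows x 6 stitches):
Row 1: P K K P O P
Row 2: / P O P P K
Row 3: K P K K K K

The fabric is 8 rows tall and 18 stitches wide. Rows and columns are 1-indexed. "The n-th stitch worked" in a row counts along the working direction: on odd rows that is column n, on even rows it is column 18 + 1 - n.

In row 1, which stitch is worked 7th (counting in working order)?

Stitch:
P

Derivation:
Row 1 uses chart row ((1-1) mod 3)+1 = 1. Row 1 is odd, so RS.
Chart row 1 tiled across columns 1-18: P K K P O P P K K P O P P K K P O P
RS row: no reversal, no swap; stitch n worked = column n.
Counting 7 along the worked row gives P.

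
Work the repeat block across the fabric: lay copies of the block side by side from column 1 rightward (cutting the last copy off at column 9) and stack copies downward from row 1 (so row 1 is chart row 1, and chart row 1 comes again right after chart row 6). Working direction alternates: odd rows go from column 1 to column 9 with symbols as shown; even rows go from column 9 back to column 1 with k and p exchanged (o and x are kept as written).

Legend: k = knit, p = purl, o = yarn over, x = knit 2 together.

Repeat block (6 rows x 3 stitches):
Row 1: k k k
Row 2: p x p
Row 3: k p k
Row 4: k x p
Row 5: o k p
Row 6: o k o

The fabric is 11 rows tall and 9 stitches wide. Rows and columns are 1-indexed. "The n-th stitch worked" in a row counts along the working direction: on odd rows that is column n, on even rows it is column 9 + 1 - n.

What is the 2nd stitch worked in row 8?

Row 8 uses chart row ((8-1) mod 6)+1 = 2. Row 8 is even, so WS.
Chart row 2 tiled across columns 1-9: p x p p x p p x p
WS: work from column 9 back to column 1 (reverse the tiled row), swapping k<->p (o and x unchanged).
Row 8 as worked: k x k k x k k x k
Counting 2 along the worked row gives x.

Result:
x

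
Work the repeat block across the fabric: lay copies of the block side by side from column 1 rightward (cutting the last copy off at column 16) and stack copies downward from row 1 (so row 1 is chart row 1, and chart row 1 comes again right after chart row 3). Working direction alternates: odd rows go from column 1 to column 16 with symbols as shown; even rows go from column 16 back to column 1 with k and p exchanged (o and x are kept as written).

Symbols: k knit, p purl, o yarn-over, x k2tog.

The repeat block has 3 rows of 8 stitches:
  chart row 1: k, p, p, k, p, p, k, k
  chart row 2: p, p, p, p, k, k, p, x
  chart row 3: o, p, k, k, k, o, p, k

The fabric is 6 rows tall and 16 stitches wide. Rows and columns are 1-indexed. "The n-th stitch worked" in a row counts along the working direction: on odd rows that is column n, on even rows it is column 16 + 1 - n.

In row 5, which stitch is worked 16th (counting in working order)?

Stitch:
x

Derivation:
Row 5 uses chart row ((5-1) mod 3)+1 = 2. Row 5 is odd, so RS.
Chart row 2 tiled across columns 1-16: p p p p k k p x p p p p k k p x
RS: work column 1 to column 16, symbols as charted — the tiled row is the row as worked.
The 16th stitch worked is x.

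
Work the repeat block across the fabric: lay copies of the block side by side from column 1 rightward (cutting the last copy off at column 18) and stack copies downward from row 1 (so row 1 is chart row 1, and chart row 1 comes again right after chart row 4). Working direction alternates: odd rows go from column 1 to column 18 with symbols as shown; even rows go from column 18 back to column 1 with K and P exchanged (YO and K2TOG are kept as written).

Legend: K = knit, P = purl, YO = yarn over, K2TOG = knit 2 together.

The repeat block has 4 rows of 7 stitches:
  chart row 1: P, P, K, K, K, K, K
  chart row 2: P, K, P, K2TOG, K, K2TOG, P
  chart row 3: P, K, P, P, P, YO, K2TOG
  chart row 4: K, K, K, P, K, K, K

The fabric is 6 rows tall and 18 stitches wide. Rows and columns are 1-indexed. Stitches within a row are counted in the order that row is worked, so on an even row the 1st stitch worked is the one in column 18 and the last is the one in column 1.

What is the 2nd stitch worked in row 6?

Row 6 uses chart row ((6-1) mod 4)+1 = 2. Row 6 is even, so WS.
Chart row 2 tiled across columns 1-18: P K P K2TOG K K2TOG P P K P K2TOG K K2TOG P P K P K2TOG
WS: work from column 18 back to column 1 (reverse the tiled row), swapping K<->P (YO and K2TOG unchanged).
Row 6 as worked: K2TOG K P K K K2TOG P K2TOG K P K K K2TOG P K2TOG K P K
Stitch 2 in working order -> K

Stitch:
K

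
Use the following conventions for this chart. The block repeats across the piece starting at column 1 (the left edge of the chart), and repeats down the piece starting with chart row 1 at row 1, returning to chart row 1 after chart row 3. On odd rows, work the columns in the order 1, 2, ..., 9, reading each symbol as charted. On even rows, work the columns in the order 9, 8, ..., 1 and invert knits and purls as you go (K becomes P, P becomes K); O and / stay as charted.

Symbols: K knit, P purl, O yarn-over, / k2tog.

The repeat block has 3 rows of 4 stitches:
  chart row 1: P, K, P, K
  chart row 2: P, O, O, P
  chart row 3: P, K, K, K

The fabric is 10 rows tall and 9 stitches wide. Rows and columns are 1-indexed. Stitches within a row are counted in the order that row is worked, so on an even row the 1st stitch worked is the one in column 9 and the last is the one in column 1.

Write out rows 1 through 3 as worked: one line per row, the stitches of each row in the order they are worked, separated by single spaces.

Row 1: chart row 1, RS - tile across columns 1-9 and work as-is.
Row 2: chart row 2, WS - tiled (columns 1-9): P O O P P O O P P; work from column 9 back to 1 with K<->P swapped.
Row 3: chart row 3, RS - tile across columns 1-9 and work as-is.

== ROWS AS WORKED ==
P K P K P K P K P
K K O O K K O O K
P K K K P K K K P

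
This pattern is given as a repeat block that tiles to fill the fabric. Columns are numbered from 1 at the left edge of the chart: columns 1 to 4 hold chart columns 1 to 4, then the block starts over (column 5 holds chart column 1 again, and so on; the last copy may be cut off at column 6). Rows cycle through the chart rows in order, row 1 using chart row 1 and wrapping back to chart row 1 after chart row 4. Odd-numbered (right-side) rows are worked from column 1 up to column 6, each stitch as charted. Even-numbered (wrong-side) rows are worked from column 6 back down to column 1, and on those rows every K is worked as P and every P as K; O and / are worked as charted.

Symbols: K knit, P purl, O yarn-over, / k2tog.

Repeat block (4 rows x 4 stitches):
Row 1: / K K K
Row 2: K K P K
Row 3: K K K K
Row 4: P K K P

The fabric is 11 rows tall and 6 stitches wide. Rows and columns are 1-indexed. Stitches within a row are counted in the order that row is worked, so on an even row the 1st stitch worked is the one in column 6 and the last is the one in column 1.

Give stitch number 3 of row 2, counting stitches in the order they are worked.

Stitch:
P

Derivation:
For row 2: chart row = ((2-1) mod 4) + 1 = 2; this is a WS (even) row.
Chart row 2 tiled across columns 1-6: K K P K K K
WS: work from column 6 back to column 1 (reverse the tiled row), swapping K<->P (O and / unchanged).
Row 2 as worked: P P P K P P
The 3rd stitch worked is P.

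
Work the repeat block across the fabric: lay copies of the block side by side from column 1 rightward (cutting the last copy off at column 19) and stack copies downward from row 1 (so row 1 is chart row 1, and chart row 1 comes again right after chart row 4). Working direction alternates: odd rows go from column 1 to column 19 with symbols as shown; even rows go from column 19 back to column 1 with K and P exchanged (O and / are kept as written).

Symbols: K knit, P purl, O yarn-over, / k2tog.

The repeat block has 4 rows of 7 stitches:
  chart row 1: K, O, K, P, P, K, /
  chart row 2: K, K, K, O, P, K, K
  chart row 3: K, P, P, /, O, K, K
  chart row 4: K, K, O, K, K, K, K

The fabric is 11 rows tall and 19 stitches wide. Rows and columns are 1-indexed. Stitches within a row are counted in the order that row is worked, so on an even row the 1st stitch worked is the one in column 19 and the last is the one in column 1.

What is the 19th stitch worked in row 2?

== STITCH ==
P

Derivation:
Row 2 uses chart row ((2-1) mod 4)+1 = 2. Row 2 is even, so WS.
Chart row 2 tiled across columns 1-19: K K K O P K K K K K O P K K K K K O P
Wrong side: read the tiled row from column 19 down to 1 and exchange K with P (leave O, /).
Row 2 as worked: K O P P P P P K O P P P P P K O P P P
The 19th stitch worked is P.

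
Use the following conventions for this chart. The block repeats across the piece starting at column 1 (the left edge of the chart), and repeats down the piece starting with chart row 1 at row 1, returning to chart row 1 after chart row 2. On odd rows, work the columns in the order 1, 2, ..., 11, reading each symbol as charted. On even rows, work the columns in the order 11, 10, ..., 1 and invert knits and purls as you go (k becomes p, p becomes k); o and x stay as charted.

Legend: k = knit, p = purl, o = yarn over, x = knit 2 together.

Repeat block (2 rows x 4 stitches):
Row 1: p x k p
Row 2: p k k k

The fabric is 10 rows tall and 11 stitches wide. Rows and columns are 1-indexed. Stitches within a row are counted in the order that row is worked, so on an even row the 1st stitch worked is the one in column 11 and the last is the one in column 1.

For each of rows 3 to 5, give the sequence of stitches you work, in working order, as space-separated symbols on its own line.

Row 3: chart row 1, RS - tile across columns 1-11 and work as-is.
Row 4: chart row 2, WS - tiled (columns 1-11): p k k k p k k k p k k; work from column 11 back to 1 with k<->p swapped.
Row 5: chart row 1, RS - tile across columns 1-11 and work as-is.

Rows as worked:
p x k p p x k p p x k
p p k p p p k p p p k
p x k p p x k p p x k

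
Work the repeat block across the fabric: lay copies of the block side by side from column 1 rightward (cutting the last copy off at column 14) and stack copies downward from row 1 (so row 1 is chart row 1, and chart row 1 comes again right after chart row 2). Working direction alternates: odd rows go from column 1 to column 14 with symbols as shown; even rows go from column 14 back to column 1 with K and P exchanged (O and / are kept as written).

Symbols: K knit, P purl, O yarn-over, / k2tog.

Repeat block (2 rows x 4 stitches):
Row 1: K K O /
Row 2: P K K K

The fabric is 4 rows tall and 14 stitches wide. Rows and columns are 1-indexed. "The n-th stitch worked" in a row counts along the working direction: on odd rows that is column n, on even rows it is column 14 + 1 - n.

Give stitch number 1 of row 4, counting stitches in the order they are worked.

Row 4 uses chart row ((4-1) mod 2)+1 = 2. Row 4 is even, so WS.
Chart row 2 tiled across columns 1-14: P K K K P K K K P K K K P K
Wrong side: read the tiled row from column 14 down to 1 and exchange K with P (leave O, /).
Row 4 as worked: P K P P P K P P P K P P P K
Counting 1 along the worked row gives P.

Stitch:
P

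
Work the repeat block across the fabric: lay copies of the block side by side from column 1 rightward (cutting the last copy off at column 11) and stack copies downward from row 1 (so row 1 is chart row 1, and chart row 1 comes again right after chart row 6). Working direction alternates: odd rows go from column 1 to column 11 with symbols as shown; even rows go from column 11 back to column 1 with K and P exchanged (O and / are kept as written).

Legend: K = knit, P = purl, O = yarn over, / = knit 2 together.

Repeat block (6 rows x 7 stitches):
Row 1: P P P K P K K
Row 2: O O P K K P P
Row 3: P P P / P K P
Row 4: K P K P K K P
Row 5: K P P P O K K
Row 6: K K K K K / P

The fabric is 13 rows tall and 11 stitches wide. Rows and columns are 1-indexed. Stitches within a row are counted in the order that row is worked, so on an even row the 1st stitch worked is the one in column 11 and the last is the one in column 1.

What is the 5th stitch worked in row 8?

Result:
K

Derivation:
Row 8: (8-1) mod 6 = 1, so use chart row 2. Even row -> WS.
Chart row 2 tiled across columns 1-11: O O P K K P P O O P K
Wrong side: read the tiled row from column 11 down to 1 and exchange K with P (leave O, /).
Row 8 as worked: P K O O K K P P K O O
Stitch 5 in working order -> K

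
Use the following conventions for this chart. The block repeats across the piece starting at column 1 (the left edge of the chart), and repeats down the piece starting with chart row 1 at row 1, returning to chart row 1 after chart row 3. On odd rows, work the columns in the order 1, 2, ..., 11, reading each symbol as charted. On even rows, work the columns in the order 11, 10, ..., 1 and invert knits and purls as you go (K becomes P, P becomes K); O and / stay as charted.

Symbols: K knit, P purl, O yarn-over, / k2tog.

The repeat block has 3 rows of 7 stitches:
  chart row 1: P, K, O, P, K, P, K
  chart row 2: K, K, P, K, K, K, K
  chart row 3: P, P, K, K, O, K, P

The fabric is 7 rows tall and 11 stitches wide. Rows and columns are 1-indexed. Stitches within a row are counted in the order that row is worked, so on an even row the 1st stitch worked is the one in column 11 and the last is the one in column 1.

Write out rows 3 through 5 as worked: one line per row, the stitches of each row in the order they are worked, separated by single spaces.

== ROWS AS WORKED ==
P P K K O K P P P K K
K O P K P K P K O P K
K K P K K K K K K P K

Derivation:
Row 3: chart row 3, RS - tile across columns 1-11 and work as-is.
Row 4: chart row 1, WS - tiled (columns 1-11): P K O P K P K P K O P; work from column 11 back to 1 with K<->P swapped.
Row 5: chart row 2, RS - tile across columns 1-11 and work as-is.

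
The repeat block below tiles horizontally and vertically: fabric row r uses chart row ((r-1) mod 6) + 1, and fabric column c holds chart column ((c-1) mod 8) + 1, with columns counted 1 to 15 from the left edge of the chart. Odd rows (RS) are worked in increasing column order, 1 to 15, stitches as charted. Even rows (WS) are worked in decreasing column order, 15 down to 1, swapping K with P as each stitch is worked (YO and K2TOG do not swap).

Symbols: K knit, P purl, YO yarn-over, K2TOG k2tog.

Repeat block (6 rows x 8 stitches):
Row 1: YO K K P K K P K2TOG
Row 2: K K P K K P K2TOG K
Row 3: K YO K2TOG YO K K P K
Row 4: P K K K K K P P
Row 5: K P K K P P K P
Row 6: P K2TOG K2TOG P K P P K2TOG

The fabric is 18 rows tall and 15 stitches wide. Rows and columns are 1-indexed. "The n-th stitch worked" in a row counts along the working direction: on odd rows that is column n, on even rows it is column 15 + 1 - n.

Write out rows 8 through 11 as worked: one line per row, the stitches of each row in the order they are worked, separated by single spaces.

Rows as worked:
K2TOG K P P K P P P K2TOG K P P K P P
K YO K2TOG YO K K P K K YO K2TOG YO K K P
K P P P P P K K K P P P P P K
K P K K P P K P K P K K P P K

Derivation:
Row 8: chart row 2, WS - tiled (columns 1-15): K K P K K P K2TOG K K K P K K P K2TOG; work from column 15 back to 1 with K<->P swapped.
Row 9: chart row 3, RS - tile across columns 1-15 and work as-is.
Row 10: chart row 4, WS - tiled (columns 1-15): P K K K K K P P P K K K K K P; work from column 15 back to 1 with K<->P swapped.
Row 11: chart row 5, RS - tile across columns 1-15 and work as-is.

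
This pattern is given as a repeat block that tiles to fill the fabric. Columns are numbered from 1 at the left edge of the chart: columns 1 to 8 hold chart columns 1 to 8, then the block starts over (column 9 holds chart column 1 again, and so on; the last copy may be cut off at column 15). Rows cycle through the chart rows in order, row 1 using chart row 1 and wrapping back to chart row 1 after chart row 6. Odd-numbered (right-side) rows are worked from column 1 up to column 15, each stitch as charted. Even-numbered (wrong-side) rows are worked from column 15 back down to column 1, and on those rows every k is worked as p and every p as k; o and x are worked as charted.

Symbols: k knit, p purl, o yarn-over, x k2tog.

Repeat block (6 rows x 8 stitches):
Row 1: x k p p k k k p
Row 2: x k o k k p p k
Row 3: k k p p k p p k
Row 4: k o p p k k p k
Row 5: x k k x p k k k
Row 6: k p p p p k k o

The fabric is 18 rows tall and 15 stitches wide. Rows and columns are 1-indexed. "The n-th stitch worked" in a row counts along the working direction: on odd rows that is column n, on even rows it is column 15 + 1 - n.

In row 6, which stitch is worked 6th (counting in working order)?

Row 6: (6-1) mod 6 = 5, so use chart row 6. Even row -> WS.
Chart row 6 tiled across columns 1-15: k p p p p k k o k p p p p k k
Wrong side: read the tiled row from column 15 down to 1 and exchange k with p (leave o, x).
Row 6 as worked: p p k k k k p o p p k k k k p
The 6th stitch worked is k.

Result:
k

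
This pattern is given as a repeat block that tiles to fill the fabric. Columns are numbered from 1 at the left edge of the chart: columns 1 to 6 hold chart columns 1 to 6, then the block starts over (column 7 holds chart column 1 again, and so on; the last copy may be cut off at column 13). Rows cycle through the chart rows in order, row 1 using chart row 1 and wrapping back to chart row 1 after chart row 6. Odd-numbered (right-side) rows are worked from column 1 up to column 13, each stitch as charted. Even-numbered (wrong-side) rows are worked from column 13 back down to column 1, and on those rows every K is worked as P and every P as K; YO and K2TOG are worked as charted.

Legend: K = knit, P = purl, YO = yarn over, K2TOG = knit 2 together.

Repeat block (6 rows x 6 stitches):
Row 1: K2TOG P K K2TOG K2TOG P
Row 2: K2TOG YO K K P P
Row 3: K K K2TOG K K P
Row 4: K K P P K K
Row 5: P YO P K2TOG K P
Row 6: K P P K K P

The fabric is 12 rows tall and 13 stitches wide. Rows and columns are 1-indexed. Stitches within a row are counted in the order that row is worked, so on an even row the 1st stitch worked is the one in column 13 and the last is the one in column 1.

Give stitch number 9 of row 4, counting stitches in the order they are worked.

Result:
P

Derivation:
Row 4: (4-1) mod 6 = 3, so use chart row 4. Even row -> WS.
Chart row 4 tiled across columns 1-13: K K P P K K K K P P K K K
WS row: flip the tiled sequence (start at column 13) and apply K<->P; YO and K2TOG stay.
Row 4 as worked: P P P K K P P P P K K P P
The 9th stitch worked is P.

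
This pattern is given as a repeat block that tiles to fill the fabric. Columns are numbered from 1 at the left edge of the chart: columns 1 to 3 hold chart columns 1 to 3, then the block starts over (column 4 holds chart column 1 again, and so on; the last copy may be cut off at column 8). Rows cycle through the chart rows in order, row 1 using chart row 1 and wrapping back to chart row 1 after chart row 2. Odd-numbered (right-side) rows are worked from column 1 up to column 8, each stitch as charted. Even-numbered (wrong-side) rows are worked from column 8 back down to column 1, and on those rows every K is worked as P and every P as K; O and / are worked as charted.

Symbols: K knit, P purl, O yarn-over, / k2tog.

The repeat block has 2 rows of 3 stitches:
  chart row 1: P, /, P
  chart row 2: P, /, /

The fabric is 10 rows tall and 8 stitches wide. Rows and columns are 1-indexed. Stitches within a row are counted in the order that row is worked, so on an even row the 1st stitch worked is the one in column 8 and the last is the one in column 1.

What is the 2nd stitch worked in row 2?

Result:
K

Derivation:
Row 2: (2-1) mod 2 = 1, so use chart row 2. Even row -> WS.
Chart row 2 tiled across columns 1-8: P / / P / / P /
WS row: flip the tiled sequence (start at column 8) and apply K<->P; O and / stay.
Row 2 as worked: / K / / K / / K
The 2nd stitch worked is K.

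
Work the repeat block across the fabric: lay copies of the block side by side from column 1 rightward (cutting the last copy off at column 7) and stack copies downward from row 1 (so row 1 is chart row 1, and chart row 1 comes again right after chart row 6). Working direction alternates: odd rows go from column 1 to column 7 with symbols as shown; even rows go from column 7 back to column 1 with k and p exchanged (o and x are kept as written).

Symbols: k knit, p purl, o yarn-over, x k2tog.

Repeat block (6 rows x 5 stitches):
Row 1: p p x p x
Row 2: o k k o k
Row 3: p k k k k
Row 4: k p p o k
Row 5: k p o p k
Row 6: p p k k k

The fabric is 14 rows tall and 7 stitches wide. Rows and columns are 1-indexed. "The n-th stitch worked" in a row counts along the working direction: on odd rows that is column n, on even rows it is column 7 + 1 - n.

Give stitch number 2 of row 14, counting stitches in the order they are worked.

Stitch:
o

Derivation:
Row 14 uses chart row ((14-1) mod 6)+1 = 2. Row 14 is even, so WS.
Chart row 2 tiled across columns 1-7: o k k o k o k
WS row: flip the tiled sequence (start at column 7) and apply k<->p; o and x stay.
Row 14 as worked: p o p o p p o
Stitch 2 in working order -> o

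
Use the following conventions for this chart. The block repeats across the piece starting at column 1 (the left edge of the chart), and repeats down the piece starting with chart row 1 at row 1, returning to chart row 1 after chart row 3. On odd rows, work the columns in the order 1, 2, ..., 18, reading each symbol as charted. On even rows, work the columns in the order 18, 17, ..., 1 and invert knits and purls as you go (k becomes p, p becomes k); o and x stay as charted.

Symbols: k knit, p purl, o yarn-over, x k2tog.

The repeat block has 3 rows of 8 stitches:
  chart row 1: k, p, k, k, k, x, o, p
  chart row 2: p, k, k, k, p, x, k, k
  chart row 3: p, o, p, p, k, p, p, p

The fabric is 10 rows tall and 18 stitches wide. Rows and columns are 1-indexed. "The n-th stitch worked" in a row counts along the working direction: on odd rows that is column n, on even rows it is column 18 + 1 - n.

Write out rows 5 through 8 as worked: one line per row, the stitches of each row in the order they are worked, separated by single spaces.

== ROWS AS WORKED ==
p k k k p x k k p k k k p x k k p k
o k k k k p k k o k k k k p k k o k
k p k k k x o p k p k k k x o p k p
p k p p x k p p p k p p x k p p p k

Derivation:
Row 5: chart row 2, RS - tile across columns 1-18 and work as-is.
Row 6: chart row 3, WS - tiled (columns 1-18): p o p p k p p p p o p p k p p p p o; work from column 18 back to 1 with k<->p swapped.
Row 7: chart row 1, RS - tile across columns 1-18 and work as-is.
Row 8: chart row 2, WS - tiled (columns 1-18): p k k k p x k k p k k k p x k k p k; work from column 18 back to 1 with k<->p swapped.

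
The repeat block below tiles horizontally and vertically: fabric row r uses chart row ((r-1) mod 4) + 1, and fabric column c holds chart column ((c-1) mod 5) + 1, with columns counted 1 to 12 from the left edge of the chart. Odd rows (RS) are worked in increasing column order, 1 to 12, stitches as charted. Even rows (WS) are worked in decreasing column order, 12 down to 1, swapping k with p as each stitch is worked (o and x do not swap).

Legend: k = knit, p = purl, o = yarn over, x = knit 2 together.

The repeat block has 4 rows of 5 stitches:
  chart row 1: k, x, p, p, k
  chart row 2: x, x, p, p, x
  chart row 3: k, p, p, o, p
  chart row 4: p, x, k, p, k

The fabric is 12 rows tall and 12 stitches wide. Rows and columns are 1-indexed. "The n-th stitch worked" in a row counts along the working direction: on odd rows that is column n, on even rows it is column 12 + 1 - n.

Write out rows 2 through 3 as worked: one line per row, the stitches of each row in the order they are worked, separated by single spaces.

Row 2: chart row 2, WS - tiled (columns 1-12): x x p p x x x p p x x x; work from column 12 back to 1 with k<->p swapped.
Row 3: chart row 3, RS - tile across columns 1-12 and work as-is.

== ROWS AS WORKED ==
x x x k k x x x k k x x
k p p o p k p p o p k p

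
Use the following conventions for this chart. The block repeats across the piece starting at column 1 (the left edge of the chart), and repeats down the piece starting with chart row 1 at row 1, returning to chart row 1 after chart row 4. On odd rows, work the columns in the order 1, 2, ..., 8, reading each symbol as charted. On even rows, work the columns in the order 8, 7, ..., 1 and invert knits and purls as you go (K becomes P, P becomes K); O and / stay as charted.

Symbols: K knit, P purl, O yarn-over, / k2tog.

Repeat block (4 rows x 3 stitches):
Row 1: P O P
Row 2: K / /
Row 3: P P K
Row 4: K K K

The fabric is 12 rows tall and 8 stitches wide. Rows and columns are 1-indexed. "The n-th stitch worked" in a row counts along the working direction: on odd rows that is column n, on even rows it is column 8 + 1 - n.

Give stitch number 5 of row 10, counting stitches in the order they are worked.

== STITCH ==
P

Derivation:
Row 10 uses chart row ((10-1) mod 4)+1 = 2. Row 10 is even, so WS.
Chart row 2 tiled across columns 1-8: K / / K / / K /
Wrong side: read the tiled row from column 8 down to 1 and exchange K with P (leave O, /).
Row 10 as worked: / P / / P / / P
Counting 5 along the worked row gives P.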